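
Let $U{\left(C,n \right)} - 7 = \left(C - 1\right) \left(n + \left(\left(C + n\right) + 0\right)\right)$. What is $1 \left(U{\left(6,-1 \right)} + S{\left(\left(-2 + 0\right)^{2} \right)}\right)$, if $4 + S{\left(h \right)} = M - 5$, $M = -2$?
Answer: $16$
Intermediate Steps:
$S{\left(h \right)} = -11$ ($S{\left(h \right)} = -4 - 7 = -11$)
$U{\left(C,n \right)} = 7 + \left(-1 + C\right) \left(C + 2 n\right)$ ($U{\left(C,n \right)} = 7 + \left(C - 1\right) \left(n + \left(\left(C + n\right) + 0\right)\right) = 7 + \left(-1 + C\right) \left(n + \left(C + n\right)\right) = 7 + \left(-1 + C\right) \left(C + 2 n\right)$)
$1 \left(U{\left(6,-1 \right)} + S{\left(\left(-2 + 0\right)^{2} \right)}\right) = 1 \left(\left(7 + 6^{2} - 6 - -2 + 2 \cdot 6 \left(-1\right)\right) - 11\right) = 1 \left(\left(7 + 36 - 6 + 2 - 12\right) - 11\right) = 1 \left(27 - 11\right) = 1 \cdot 16 = 16$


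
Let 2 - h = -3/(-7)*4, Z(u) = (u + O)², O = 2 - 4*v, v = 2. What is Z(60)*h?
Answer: 5832/7 ≈ 833.14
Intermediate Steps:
O = -6 (O = 2 - 4*2 = 2 - 8 = -6)
Z(u) = (-6 + u)² (Z(u) = (u - 6)² = (-6 + u)²)
h = 2/7 (h = 2 - (-3/(-7))*4 = 2 - (-3*(-⅐))*4 = 2 - 3*4/7 = 2 - 1*12/7 = 2 - 12/7 = 2/7 ≈ 0.28571)
Z(60)*h = (-6 + 60)²*(2/7) = 54²*(2/7) = 2916*(2/7) = 5832/7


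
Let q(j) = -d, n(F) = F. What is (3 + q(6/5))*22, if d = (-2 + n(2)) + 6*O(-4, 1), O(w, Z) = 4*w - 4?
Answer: 2706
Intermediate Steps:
O(w, Z) = -4 + 4*w
d = -120 (d = (-2 + 2) + 6*(-4 + 4*(-4)) = 0 + 6*(-4 - 16) = 0 + 6*(-20) = 0 - 120 = -120)
q(j) = 120 (q(j) = -1*(-120) = 120)
(3 + q(6/5))*22 = (3 + 120)*22 = 123*22 = 2706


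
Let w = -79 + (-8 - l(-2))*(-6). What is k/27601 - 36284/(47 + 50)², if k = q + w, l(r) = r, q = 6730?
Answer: -938556701/259697809 ≈ -3.6140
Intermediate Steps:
w = -43 (w = -79 + (-8 - 1*(-2))*(-6) = -79 + (-8 + 2)*(-6) = -79 - 6*(-6) = -79 + 36 = -43)
k = 6687 (k = 6730 - 43 = 6687)
k/27601 - 36284/(47 + 50)² = 6687/27601 - 36284/(47 + 50)² = 6687*(1/27601) - 36284/(97²) = 6687/27601 - 36284/9409 = -938556701/259697809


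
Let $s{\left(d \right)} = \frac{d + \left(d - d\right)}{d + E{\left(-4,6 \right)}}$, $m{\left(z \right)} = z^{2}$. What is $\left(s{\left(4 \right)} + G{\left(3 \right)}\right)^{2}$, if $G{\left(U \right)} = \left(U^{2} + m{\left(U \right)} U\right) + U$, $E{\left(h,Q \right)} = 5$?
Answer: $\frac{126025}{81} \approx 1555.9$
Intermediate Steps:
$G{\left(U \right)} = U + U^{2} + U^{3}$ ($G{\left(U \right)} = \left(U^{2} + U^{2} U\right) + U = \left(U^{2} + U^{3}\right) + U = U + U^{2} + U^{3}$)
$s{\left(d \right)} = \frac{d}{5 + d}$ ($s{\left(d \right)} = \frac{d + \left(d - d\right)}{d + 5} = \frac{d + 0}{5 + d} = \frac{d}{5 + d}$)
$\left(s{\left(4 \right)} + G{\left(3 \right)}\right)^{2} = \left(\frac{4}{5 + 4} + 3 \left(1 + 3 + 3^{2}\right)\right)^{2} = \left(\frac{4}{9} + 3 \left(1 + 3 + 9\right)\right)^{2} = \left(4 \cdot \frac{1}{9} + 3 \cdot 13\right)^{2} = \left(\frac{4}{9} + 39\right)^{2} = \left(\frac{355}{9}\right)^{2} = \frac{126025}{81}$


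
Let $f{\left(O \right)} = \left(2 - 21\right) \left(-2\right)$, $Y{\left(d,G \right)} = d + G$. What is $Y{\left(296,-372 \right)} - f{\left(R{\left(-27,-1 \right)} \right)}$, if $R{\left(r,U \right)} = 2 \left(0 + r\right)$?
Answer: $-114$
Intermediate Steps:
$R{\left(r,U \right)} = 2 r$
$Y{\left(d,G \right)} = G + d$
$f{\left(O \right)} = 38$ ($f{\left(O \right)} = \left(-19\right) \left(-2\right) = 38$)
$Y{\left(296,-372 \right)} - f{\left(R{\left(-27,-1 \right)} \right)} = \left(-372 + 296\right) - 38 = -76 - 38 = -114$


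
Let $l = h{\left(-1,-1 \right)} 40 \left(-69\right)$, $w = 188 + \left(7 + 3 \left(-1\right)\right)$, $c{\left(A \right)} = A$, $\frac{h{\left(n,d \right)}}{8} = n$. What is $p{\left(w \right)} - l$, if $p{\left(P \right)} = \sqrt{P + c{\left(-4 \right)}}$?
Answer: $-22080 + 2 \sqrt{47} \approx -22066.0$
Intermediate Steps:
$h{\left(n,d \right)} = 8 n$
$w = 192$ ($w = 188 + \left(7 - 3\right) = 188 + 4 = 192$)
$l = 22080$ ($l = 8 \left(-1\right) 40 \left(-69\right) = \left(-8\right) 40 \left(-69\right) = \left(-320\right) \left(-69\right) = 22080$)
$p{\left(P \right)} = \sqrt{-4 + P}$ ($p{\left(P \right)} = \sqrt{P - 4} = \sqrt{-4 + P}$)
$p{\left(w \right)} - l = \sqrt{-4 + 192} - 22080 = \sqrt{188} - 22080 = 2 \sqrt{47} - 22080 = -22080 + 2 \sqrt{47}$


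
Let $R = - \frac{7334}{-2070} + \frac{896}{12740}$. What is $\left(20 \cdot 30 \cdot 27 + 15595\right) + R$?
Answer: $\frac{2994952396}{94185} \approx 31799.0$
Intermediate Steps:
$R = \frac{340321}{94185}$ ($R = \left(-7334\right) \left(- \frac{1}{2070}\right) + 896 \cdot \frac{1}{12740} = \frac{3667}{1035} + \frac{32}{455} = \frac{340321}{94185} \approx 3.6133$)
$\left(20 \cdot 30 \cdot 27 + 15595\right) + R = \left(20 \cdot 30 \cdot 27 + 15595\right) + \frac{340321}{94185} = \left(600 \cdot 27 + 15595\right) + \frac{340321}{94185} = \left(16200 + 15595\right) + \frac{340321}{94185} = 31795 + \frac{340321}{94185} = \frac{2994952396}{94185}$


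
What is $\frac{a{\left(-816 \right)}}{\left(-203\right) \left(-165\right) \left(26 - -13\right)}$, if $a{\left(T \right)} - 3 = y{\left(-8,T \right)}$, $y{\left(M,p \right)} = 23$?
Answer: $\frac{2}{100485} \approx 1.9903 \cdot 10^{-5}$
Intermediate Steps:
$a{\left(T \right)} = 26$ ($a{\left(T \right)} = 3 + 23 = 26$)
$\frac{a{\left(-816 \right)}}{\left(-203\right) \left(-165\right) \left(26 - -13\right)} = \frac{26}{\left(-203\right) \left(-165\right) \left(26 - -13\right)} = \frac{26}{33495 \left(26 + 13\right)} = \frac{26}{33495 \cdot 39} = \frac{26}{1306305} = 26 \cdot \frac{1}{1306305} = \frac{2}{100485}$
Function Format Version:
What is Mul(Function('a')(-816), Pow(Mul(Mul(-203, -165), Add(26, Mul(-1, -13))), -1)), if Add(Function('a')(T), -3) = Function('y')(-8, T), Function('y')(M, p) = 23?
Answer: Rational(2, 100485) ≈ 1.9903e-5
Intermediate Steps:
Function('a')(T) = 26 (Function('a')(T) = Add(3, 23) = 26)
Mul(Function('a')(-816), Pow(Mul(Mul(-203, -165), Add(26, Mul(-1, -13))), -1)) = Mul(26, Pow(Mul(Mul(-203, -165), Add(26, Mul(-1, -13))), -1)) = Mul(26, Pow(Mul(33495, Add(26, 13)), -1)) = Mul(26, Pow(Mul(33495, 39), -1)) = Mul(26, Pow(1306305, -1)) = Mul(26, Rational(1, 1306305)) = Rational(2, 100485)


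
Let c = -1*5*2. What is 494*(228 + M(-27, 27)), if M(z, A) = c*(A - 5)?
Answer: 3952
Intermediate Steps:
c = -10 (c = -5*2 = -10)
M(z, A) = 50 - 10*A (M(z, A) = -10*(A - 5) = -10*(-5 + A) = 50 - 10*A)
494*(228 + M(-27, 27)) = 494*(228 + (50 - 10*27)) = 494*(228 + (50 - 270)) = 494*(228 - 220) = 494*8 = 3952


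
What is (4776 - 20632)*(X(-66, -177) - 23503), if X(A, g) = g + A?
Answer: 376516576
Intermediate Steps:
X(A, g) = A + g
(4776 - 20632)*(X(-66, -177) - 23503) = (4776 - 20632)*((-66 - 177) - 23503) = -15856*(-243 - 23503) = -15856*(-23746) = 376516576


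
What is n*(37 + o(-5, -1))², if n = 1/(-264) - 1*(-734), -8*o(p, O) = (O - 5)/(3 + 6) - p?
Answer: 148358984375/152064 ≈ 9.7564e+5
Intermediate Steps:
o(p, O) = 5/72 - O/72 + p/8 (o(p, O) = -((O - 5)/(3 + 6) - p)/8 = -((-5 + O)/9 - p)/8 = -((-5 + O)*(⅑) - p)/8 = -((-5/9 + O/9) - p)/8 = -(-5/9 - p + O/9)/8 = 5/72 - O/72 + p/8)
n = 193775/264 (n = -1/264 + 734 = 193775/264 ≈ 734.00)
n*(37 + o(-5, -1))² = 193775*(37 + (5/72 - 1/72*(-1) + (⅛)*(-5)))²/264 = 193775*(37 + (5/72 + 1/72 - 5/8))²/264 = 193775*(37 - 13/24)²/264 = 193775*(875/24)²/264 = (193775/264)*(765625/576) = 148358984375/152064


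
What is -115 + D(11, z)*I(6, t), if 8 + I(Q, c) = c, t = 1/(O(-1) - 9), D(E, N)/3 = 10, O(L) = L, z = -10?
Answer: -358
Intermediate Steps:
D(E, N) = 30 (D(E, N) = 3*10 = 30)
t = -⅒ (t = 1/(-1 - 9) = 1/(-10) = -⅒ ≈ -0.10000)
I(Q, c) = -8 + c
-115 + D(11, z)*I(6, t) = -115 + 30*(-8 - ⅒) = -115 + 30*(-81/10) = -115 - 243 = -358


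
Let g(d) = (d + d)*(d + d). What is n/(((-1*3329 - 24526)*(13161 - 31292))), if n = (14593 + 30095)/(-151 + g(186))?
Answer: 14896/23271018926055 ≈ 6.4011e-10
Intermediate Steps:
g(d) = 4*d**2 (g(d) = (2*d)*(2*d) = 4*d**2)
n = 44688/138233 (n = (14593 + 30095)/(-151 + 4*186**2) = 44688/(-151 + 4*34596) = 44688/(-151 + 138384) = 44688/138233 ≈ 0.32328)
n/(((-1*3329 - 24526)*(13161 - 31292))) = 44688/(138233*(((-1*3329 - 24526)*(13161 - 31292)))) = 44688/(138233*(((-3329 - 24526)*(-18131)))) = 44688/(138233*((-27855*(-18131)))) = (44688/138233)/505039005 = (44688/138233)*(1/505039005) = 14896/23271018926055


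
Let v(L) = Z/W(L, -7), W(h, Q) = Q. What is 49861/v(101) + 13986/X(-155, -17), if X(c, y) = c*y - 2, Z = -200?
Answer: 921785291/526600 ≈ 1750.4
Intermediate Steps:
X(c, y) = -2 + c*y
v(L) = 200/7 (v(L) = -200/(-7) = -200*(-1/7) = 200/7)
49861/v(101) + 13986/X(-155, -17) = 49861/(200/7) + 13986/(-2 - 155*(-17)) = 49861*(7/200) + 13986/(-2 + 2635) = 349027/200 + 13986/2633 = 921785291/526600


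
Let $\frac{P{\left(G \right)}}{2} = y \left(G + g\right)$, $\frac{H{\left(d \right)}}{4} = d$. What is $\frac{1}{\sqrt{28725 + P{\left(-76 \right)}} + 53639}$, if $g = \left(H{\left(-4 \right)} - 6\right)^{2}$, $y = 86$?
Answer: $\frac{53639}{2877043420} - \frac{9 \sqrt{1221}}{2877043420} \approx 1.8534 \cdot 10^{-5}$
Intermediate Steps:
$H{\left(d \right)} = 4 d$
$g = 484$ ($g = \left(4 \left(-4\right) - 6\right)^{2} = \left(-16 - 6\right)^{2} = \left(-22\right)^{2} = 484$)
$P{\left(G \right)} = 83248 + 172 G$ ($P{\left(G \right)} = 2 \cdot 86 \left(G + 484\right) = 2 \cdot 86 \left(484 + G\right) = 2 \left(41624 + 86 G\right) = 83248 + 172 G$)
$\frac{1}{\sqrt{28725 + P{\left(-76 \right)}} + 53639} = \frac{1}{\sqrt{28725 + \left(83248 + 172 \left(-76\right)\right)} + 53639} = \frac{1}{\sqrt{28725 + \left(83248 - 13072\right)} + 53639} = \frac{1}{\sqrt{28725 + 70176} + 53639} = \frac{1}{\sqrt{98901} + 53639} = \frac{1}{9 \sqrt{1221} + 53639} = \frac{1}{53639 + 9 \sqrt{1221}}$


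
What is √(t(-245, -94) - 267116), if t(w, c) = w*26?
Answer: I*√273486 ≈ 522.96*I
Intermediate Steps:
t(w, c) = 26*w
√(t(-245, -94) - 267116) = √(26*(-245) - 267116) = √(-6370 - 267116) = √(-273486) = I*√273486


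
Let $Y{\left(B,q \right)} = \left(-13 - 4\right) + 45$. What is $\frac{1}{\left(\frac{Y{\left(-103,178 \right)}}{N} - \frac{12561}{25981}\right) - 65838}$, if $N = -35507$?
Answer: $- \frac{922507367}{60736486759441} \approx -1.5189 \cdot 10^{-5}$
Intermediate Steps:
$Y{\left(B,q \right)} = 28$ ($Y{\left(B,q \right)} = -17 + 45 = 28$)
$\frac{1}{\left(\frac{Y{\left(-103,178 \right)}}{N} - \frac{12561}{25981}\right) - 65838} = \frac{1}{\left(\frac{28}{-35507} - \frac{12561}{25981}\right) - 65838} = \frac{1}{\left(28 \left(- \frac{1}{35507}\right) - \frac{12561}{25981}\right) - 65838} = \frac{1}{\left(- \frac{28}{35507} - \frac{12561}{25981}\right) - 65838} = \frac{1}{- \frac{446730895}{922507367} - 65838} = \frac{1}{- \frac{60736486759441}{922507367}} = - \frac{922507367}{60736486759441}$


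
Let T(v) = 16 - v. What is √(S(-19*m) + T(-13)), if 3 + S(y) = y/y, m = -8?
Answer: 3*√3 ≈ 5.1962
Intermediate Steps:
S(y) = -2 (S(y) = -3 + y/y = -3 + 1 = -2)
√(S(-19*m) + T(-13)) = √(-2 + (16 - 1*(-13))) = √(-2 + (16 + 13)) = √(-2 + 29) = √27 = 3*√3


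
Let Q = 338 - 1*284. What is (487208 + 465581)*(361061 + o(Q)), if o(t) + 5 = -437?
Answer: 343593816391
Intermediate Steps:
Q = 54 (Q = 338 - 284 = 54)
o(t) = -442 (o(t) = -5 - 437 = -442)
(487208 + 465581)*(361061 + o(Q)) = (487208 + 465581)*(361061 - 442) = 952789*360619 = 343593816391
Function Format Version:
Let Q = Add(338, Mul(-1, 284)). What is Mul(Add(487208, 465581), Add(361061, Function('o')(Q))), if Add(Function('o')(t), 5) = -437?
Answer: 343593816391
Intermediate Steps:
Q = 54 (Q = Add(338, -284) = 54)
Function('o')(t) = -442 (Function('o')(t) = Add(-5, -437) = -442)
Mul(Add(487208, 465581), Add(361061, Function('o')(Q))) = Mul(Add(487208, 465581), Add(361061, -442)) = Mul(952789, 360619) = 343593816391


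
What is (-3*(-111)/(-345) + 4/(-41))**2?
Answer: 25110121/22231225 ≈ 1.1295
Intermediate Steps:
(-3*(-111)/(-345) + 4/(-41))**2 = (333*(-1/345) + 4*(-1/41))**2 = (-111/115 - 4/41)**2 = (-5011/4715)**2 = 25110121/22231225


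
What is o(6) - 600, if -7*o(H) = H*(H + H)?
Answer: -4272/7 ≈ -610.29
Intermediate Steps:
o(H) = -2*H²/7 (o(H) = -H*(H + H)/7 = -H*2*H/7 = -2*H²/7)
o(6) - 600 = -2/7*6² - 600 = -2/7*36 - 600 = -72/7 - 600 = -4272/7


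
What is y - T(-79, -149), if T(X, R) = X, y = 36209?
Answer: 36288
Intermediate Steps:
y - T(-79, -149) = 36209 - 1*(-79) = 36209 + 79 = 36288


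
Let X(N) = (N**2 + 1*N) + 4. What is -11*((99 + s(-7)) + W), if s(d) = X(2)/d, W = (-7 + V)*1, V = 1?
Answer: -7051/7 ≈ -1007.3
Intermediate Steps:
X(N) = 4 + N + N**2 (X(N) = (N**2 + N) + 4 = (N + N**2) + 4 = 4 + N + N**2)
W = -6 (W = (-7 + 1)*1 = -6*1 = -6)
s(d) = 10/d (s(d) = (4 + 2 + 2**2)/d = (4 + 2 + 4)/d = 10/d)
-11*((99 + s(-7)) + W) = -11*((99 + 10/(-7)) - 6) = -11*((99 + 10*(-1/7)) - 6) = -11*((99 - 10/7) - 6) = -11*(683/7 - 6) = -11*641/7 = -7051/7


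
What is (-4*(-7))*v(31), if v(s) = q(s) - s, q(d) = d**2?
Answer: 26040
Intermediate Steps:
v(s) = s**2 - s
(-4*(-7))*v(31) = (-4*(-7))*(31*(-1 + 31)) = 28*(31*30) = 28*930 = 26040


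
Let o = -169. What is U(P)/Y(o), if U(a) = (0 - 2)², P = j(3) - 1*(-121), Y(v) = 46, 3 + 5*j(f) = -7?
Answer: 2/23 ≈ 0.086957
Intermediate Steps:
j(f) = -2 (j(f) = -⅗ + (⅕)*(-7) = -⅗ - 7/5 = -2)
P = 119 (P = -2 - 1*(-121) = -2 + 121 = 119)
U(a) = 4 (U(a) = (-2)² = 4)
U(P)/Y(o) = 4/46 = 4*(1/46) = 2/23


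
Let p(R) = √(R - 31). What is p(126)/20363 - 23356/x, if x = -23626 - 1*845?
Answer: 23356/24471 + √95/20363 ≈ 0.95491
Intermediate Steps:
p(R) = √(-31 + R)
x = -24471 (x = -23626 - 845 = -24471)
p(126)/20363 - 23356/x = √(-31 + 126)/20363 - 23356/(-24471) = √95*(1/20363) - 23356*(-1/24471) = √95/20363 + 23356/24471 = 23356/24471 + √95/20363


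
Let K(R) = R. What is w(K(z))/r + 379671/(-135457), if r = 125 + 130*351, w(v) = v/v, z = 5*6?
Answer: -17371711148/6197835035 ≈ -2.8029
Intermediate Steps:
z = 30
w(v) = 1
r = 45755 (r = 125 + 45630 = 45755)
w(K(z))/r + 379671/(-135457) = 1/45755 + 379671/(-135457) = 1*(1/45755) + 379671*(-1/135457) = 1/45755 - 379671/135457 = -17371711148/6197835035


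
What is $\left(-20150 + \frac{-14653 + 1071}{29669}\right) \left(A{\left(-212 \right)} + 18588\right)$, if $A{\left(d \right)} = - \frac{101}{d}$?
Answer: $- \frac{588989414984131}{1572457} \approx -3.7457 \cdot 10^{8}$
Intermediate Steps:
$\left(-20150 + \frac{-14653 + 1071}{29669}\right) \left(A{\left(-212 \right)} + 18588\right) = \left(-20150 + \frac{-14653 + 1071}{29669}\right) \left(- \frac{101}{-212} + 18588\right) = \left(-20150 - \frac{13582}{29669}\right) \left(\left(-101\right) \left(- \frac{1}{212}\right) + 18588\right) = \left(-20150 - \frac{13582}{29669}\right) \left(\frac{101}{212} + 18588\right) = \left(- \frac{597843932}{29669}\right) \frac{3940757}{212} = - \frac{588989414984131}{1572457}$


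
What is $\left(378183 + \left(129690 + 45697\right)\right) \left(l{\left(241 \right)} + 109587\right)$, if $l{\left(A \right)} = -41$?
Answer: $60641379220$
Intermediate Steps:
$\left(378183 + \left(129690 + 45697\right)\right) \left(l{\left(241 \right)} + 109587\right) = \left(378183 + \left(129690 + 45697\right)\right) \left(-41 + 109587\right) = \left(378183 + 175387\right) 109546 = 553570 \cdot 109546 = 60641379220$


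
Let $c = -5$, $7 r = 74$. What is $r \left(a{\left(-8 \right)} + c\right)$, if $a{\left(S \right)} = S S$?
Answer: $\frac{4366}{7} \approx 623.71$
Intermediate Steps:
$r = \frac{74}{7}$ ($r = \frac{1}{7} \cdot 74 = \frac{74}{7} \approx 10.571$)
$a{\left(S \right)} = S^{2}$
$r \left(a{\left(-8 \right)} + c\right) = \frac{74 \left(\left(-8\right)^{2} - 5\right)}{7} = \frac{74 \left(64 - 5\right)}{7} = \frac{74}{7} \cdot 59 = \frac{4366}{7}$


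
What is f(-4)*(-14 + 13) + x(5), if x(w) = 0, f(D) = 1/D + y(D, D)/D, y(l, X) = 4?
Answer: 5/4 ≈ 1.2500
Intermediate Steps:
f(D) = 5/D (f(D) = 1/D + 4/D = 5/D)
f(-4)*(-14 + 13) + x(5) = (5/(-4))*(-14 + 13) + 0 = (5*(-¼))*(-1) + 0 = -5/4*(-1) + 0 = 5/4 + 0 = 5/4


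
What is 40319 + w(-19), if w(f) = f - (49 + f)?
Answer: 40270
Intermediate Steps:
w(f) = -49 (w(f) = f + (-49 - f) = -49)
40319 + w(-19) = 40319 - 49 = 40270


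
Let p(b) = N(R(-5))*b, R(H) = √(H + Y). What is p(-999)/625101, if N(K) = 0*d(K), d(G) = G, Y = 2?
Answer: 0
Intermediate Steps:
R(H) = √(2 + H) (R(H) = √(H + 2) = √(2 + H))
N(K) = 0 (N(K) = 0*K = 0)
p(b) = 0 (p(b) = 0*b = 0)
p(-999)/625101 = 0/625101 = 0*(1/625101) = 0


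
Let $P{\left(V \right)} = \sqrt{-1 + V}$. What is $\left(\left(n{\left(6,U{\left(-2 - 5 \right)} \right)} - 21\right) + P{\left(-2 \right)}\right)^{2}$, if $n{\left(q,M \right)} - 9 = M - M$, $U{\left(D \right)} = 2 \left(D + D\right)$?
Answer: $\left(12 - i \sqrt{3}\right)^{2} \approx 141.0 - 41.569 i$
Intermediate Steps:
$U{\left(D \right)} = 4 D$ ($U{\left(D \right)} = 2 \cdot 2 D = 4 D$)
$n{\left(q,M \right)} = 9$ ($n{\left(q,M \right)} = 9 + \left(M - M\right) = 9 + 0 = 9$)
$\left(\left(n{\left(6,U{\left(-2 - 5 \right)} \right)} - 21\right) + P{\left(-2 \right)}\right)^{2} = \left(\left(9 - 21\right) + \sqrt{-1 - 2}\right)^{2} = \left(-12 + \sqrt{-3}\right)^{2} = \left(-12 + i \sqrt{3}\right)^{2}$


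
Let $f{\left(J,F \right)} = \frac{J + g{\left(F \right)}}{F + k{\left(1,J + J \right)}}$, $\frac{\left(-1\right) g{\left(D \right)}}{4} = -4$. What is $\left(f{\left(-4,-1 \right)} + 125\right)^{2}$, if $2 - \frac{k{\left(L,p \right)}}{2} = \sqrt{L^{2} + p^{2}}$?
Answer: $\frac{982170361}{63001} - \frac{1504272 \sqrt{65}}{63001} \approx 15397.0$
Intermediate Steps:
$k{\left(L,p \right)} = 4 - 2 \sqrt{L^{2} + p^{2}}$
$g{\left(D \right)} = 16$ ($g{\left(D \right)} = \left(-4\right) \left(-4\right) = 16$)
$f{\left(J,F \right)} = \frac{16 + J}{4 + F - 2 \sqrt{1 + 4 J^{2}}}$ ($f{\left(J,F \right)} = \frac{J + 16}{F - \left(-4 + 2 \sqrt{1^{2} + \left(J + J\right)^{2}}\right)} = \frac{16 + J}{F - \left(-4 + 2 \sqrt{1 + \left(2 J\right)^{2}}\right)} = \frac{16 + J}{F - \left(-4 + 2 \sqrt{1 + 4 J^{2}}\right)} = \frac{16 + J}{4 + F - 2 \sqrt{1 + 4 J^{2}}}$)
$\left(f{\left(-4,-1 \right)} + 125\right)^{2} = \left(\frac{16 - 4}{4 - 1 - 2 \sqrt{1 + 4 \left(-4\right)^{2}}} + 125\right)^{2} = \left(\frac{1}{4 - 1 - 2 \sqrt{1 + 4 \cdot 16}} \cdot 12 + 125\right)^{2} = \left(\frac{1}{4 - 1 - 2 \sqrt{1 + 64}} \cdot 12 + 125\right)^{2} = \left(\frac{1}{4 - 1 - 2 \sqrt{65}} \cdot 12 + 125\right)^{2} = \left(\frac{1}{3 - 2 \sqrt{65}} \cdot 12 + 125\right)^{2} = \left(\frac{12}{3 - 2 \sqrt{65}} + 125\right)^{2} = \left(125 + \frac{12}{3 - 2 \sqrt{65}}\right)^{2}$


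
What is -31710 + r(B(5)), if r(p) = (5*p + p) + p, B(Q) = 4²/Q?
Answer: -158438/5 ≈ -31688.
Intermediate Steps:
B(Q) = 16/Q
r(p) = 7*p (r(p) = 6*p + p = 7*p)
-31710 + r(B(5)) = -31710 + 7*(16/5) = -31710 + 112/5 = -158438/5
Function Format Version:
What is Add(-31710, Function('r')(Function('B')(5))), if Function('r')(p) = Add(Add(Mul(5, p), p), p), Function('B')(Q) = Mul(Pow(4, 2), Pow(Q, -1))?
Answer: Rational(-158438, 5) ≈ -31688.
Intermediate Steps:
Function('B')(Q) = Mul(16, Pow(Q, -1))
Function('r')(p) = Mul(7, p) (Function('r')(p) = Add(Mul(6, p), p) = Mul(7, p))
Add(-31710, Function('r')(Function('B')(5))) = Add(-31710, Mul(7, Mul(16, Pow(5, -1)))) = Add(-31710, Mul(7, Mul(16, Rational(1, 5)))) = Add(-31710, Mul(7, Rational(16, 5))) = Add(-31710, Rational(112, 5)) = Rational(-158438, 5)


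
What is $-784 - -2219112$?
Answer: $2218328$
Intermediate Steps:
$-784 - -2219112 = -784 + 2219112 = 2218328$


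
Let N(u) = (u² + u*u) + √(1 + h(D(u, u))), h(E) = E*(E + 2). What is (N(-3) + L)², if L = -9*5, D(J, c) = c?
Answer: 625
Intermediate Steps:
h(E) = E*(2 + E)
L = -45
N(u) = √(1 + u*(2 + u)) + 2*u² (N(u) = (u² + u*u) + √(1 + u*(2 + u)) = (u² + u²) + √(1 + u*(2 + u)) = 2*u² + √(1 + u*(2 + u)) = √(1 + u*(2 + u)) + 2*u²)
(N(-3) + L)² = ((√(1 - 3*(2 - 3)) + 2*(-3)²) - 45)² = ((√(1 - 3*(-1)) + 2*9) - 45)² = ((√(1 + 3) + 18) - 45)² = ((√4 + 18) - 45)² = ((2 + 18) - 45)² = (20 - 45)² = (-25)² = 625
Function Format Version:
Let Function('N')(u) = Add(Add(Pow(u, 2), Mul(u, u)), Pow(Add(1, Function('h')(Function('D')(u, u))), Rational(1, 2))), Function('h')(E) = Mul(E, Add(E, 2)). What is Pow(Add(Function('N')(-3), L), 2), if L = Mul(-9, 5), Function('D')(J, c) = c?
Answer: 625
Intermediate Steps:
Function('h')(E) = Mul(E, Add(2, E))
L = -45
Function('N')(u) = Add(Pow(Add(1, Mul(u, Add(2, u))), Rational(1, 2)), Mul(2, Pow(u, 2))) (Function('N')(u) = Add(Add(Pow(u, 2), Mul(u, u)), Pow(Add(1, Mul(u, Add(2, u))), Rational(1, 2))) = Add(Add(Pow(u, 2), Pow(u, 2)), Pow(Add(1, Mul(u, Add(2, u))), Rational(1, 2))) = Add(Mul(2, Pow(u, 2)), Pow(Add(1, Mul(u, Add(2, u))), Rational(1, 2))) = Add(Pow(Add(1, Mul(u, Add(2, u))), Rational(1, 2)), Mul(2, Pow(u, 2))))
Pow(Add(Function('N')(-3), L), 2) = Pow(Add(Add(Pow(Add(1, Mul(-3, Add(2, -3))), Rational(1, 2)), Mul(2, Pow(-3, 2))), -45), 2) = Pow(Add(Add(Pow(Add(1, Mul(-3, -1)), Rational(1, 2)), Mul(2, 9)), -45), 2) = Pow(Add(Add(Pow(Add(1, 3), Rational(1, 2)), 18), -45), 2) = Pow(Add(Add(Pow(4, Rational(1, 2)), 18), -45), 2) = Pow(Add(Add(2, 18), -45), 2) = Pow(Add(20, -45), 2) = Pow(-25, 2) = 625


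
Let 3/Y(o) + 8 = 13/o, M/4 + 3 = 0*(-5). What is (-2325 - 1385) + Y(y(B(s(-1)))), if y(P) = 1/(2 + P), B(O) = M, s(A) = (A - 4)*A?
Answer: -170661/46 ≈ -3710.0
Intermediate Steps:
s(A) = A*(-4 + A) (s(A) = (-4 + A)*A = A*(-4 + A))
M = -12 (M = -12 + 4*(0*(-5)) = -12 + 4*0 = -12 + 0 = -12)
B(O) = -12
Y(o) = 3/(-8 + 13/o)
(-2325 - 1385) + Y(y(B(s(-1)))) = (-2325 - 1385) - 3/((2 - 12)*(-13 + 8/(2 - 12))) = -3710 - 3/(-10*(-13 + 8/(-10))) = -3710 - 3*(-⅒)/(-13 + 8*(-⅒)) = -3710 - 3*(-⅒)/(-13 - ⅘) = -3710 - 3*(-⅒)/(-69/5) = -3710 - 3*(-⅒)*(-5/69) = -3710 - 1/46 = -170661/46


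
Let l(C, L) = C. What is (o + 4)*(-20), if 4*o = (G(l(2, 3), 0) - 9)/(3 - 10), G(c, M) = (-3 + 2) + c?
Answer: -600/7 ≈ -85.714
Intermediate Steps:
G(c, M) = -1 + c
o = 2/7 (o = (((-1 + 2) - 9)/(3 - 10))/4 = ((1 - 9)/(-7))/4 = (-8*(-⅐))/4 = (¼)*(8/7) = 2/7 ≈ 0.28571)
(o + 4)*(-20) = (2/7 + 4)*(-20) = (30/7)*(-20) = -600/7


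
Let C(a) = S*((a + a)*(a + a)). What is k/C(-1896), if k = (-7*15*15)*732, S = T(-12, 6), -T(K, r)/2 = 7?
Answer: 4575/798848 ≈ 0.0057270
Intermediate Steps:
T(K, r) = -14 (T(K, r) = -2*7 = -14)
S = -14
C(a) = -56*a**2 (C(a) = -14*(a + a)*(a + a) = -14*2*a*2*a = -56*a**2)
k = -1152900 (k = -105*15*732 = -1575*732 = -1152900)
k/C(-1896) = -1152900/((-56*(-1896)**2)) = -1152900/((-56*3594816)) = -1152900/(-201309696) = -1152900*(-1/201309696) = 4575/798848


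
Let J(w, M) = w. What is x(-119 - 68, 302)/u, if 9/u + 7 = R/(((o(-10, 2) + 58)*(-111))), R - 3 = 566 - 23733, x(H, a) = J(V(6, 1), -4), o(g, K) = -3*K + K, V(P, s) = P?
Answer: -18794/8991 ≈ -2.0903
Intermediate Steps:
o(g, K) = -2*K
x(H, a) = 6
R = -23164 (R = 3 + (566 - 23733) = 3 - 23167 = -23164)
u = -26973/9397 (u = 9/(-7 - 23164*(-1/(111*(-2*2 + 58)))) = 9/(-7 - 23164*(-1/(111*(-4 + 58)))) = 9/(-7 - 23164/(54*(-111))) = 9/(-7 - 23164/(-5994)) = 9/(-7 - 23164*(-1/5994)) = 9/(-7 + 11582/2997) = 9/(-9397/2997) = 9*(-2997/9397) = -26973/9397 ≈ -2.8704)
x(-119 - 68, 302)/u = 6/(-26973/9397) = 6*(-9397/26973) = -18794/8991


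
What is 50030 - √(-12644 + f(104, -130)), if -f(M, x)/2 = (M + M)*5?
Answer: 50030 - 6*I*√409 ≈ 50030.0 - 121.34*I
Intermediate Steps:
f(M, x) = -20*M (f(M, x) = -2*(M + M)*5 = -2*2*M*5 = -20*M)
50030 - √(-12644 + f(104, -130)) = 50030 - √(-12644 - 20*104) = 50030 - √(-12644 - 2080) = 50030 - √(-14724) = 50030 - 6*I*√409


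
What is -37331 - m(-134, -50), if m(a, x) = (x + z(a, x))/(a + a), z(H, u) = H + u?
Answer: -5002471/134 ≈ -37332.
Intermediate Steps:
m(a, x) = (a + 2*x)/(2*a) (m(a, x) = (x + (a + x))/(a + a) = (a + 2*x)/((2*a)) = (a + 2*x)*(1/(2*a)) = (a + 2*x)/(2*a))
-37331 - m(-134, -50) = -37331 - (-50 + (½)*(-134))/(-134) = -37331 - (-1)*(-50 - 67)/134 = -37331 - (-1)*(-117)/134 = -37331 - 1*117/134 = -37331 - 117/134 = -5002471/134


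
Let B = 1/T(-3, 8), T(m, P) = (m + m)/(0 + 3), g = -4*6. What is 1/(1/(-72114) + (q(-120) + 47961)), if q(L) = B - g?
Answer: 36057/1730177116 ≈ 2.0840e-5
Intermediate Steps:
g = -24
T(m, P) = 2*m/3 (T(m, P) = (2*m)/3 = (2*m)*(⅓) = 2*m/3)
B = -½ (B = 1/((⅔)*(-3)) = 1/(-2) = -½ ≈ -0.50000)
q(L) = 47/2 (q(L) = -½ - 1*(-24) = -½ + 24 = 47/2)
1/(1/(-72114) + (q(-120) + 47961)) = 1/(1/(-72114) + (47/2 + 47961)) = 1/(-1/72114 + 95969/2) = 1/(1730177116/36057) = 36057/1730177116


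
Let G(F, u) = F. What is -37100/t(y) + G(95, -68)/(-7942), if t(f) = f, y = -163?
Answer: 15506985/68134 ≈ 227.60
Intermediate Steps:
-37100/t(y) + G(95, -68)/(-7942) = -37100/(-163) + 95/(-7942) = -37100*(-1/163) + 95*(-1/7942) = 37100/163 - 5/418 = 15506985/68134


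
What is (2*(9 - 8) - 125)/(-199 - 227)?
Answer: 41/142 ≈ 0.28873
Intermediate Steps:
(2*(9 - 8) - 125)/(-199 - 227) = (2*1 - 125)/(-426) = (2 - 125)*(-1/426) = -123*(-1/426) = 41/142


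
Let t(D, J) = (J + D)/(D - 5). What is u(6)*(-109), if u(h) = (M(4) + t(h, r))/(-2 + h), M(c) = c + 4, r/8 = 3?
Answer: -2071/2 ≈ -1035.5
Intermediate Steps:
r = 24 (r = 8*3 = 24)
M(c) = 4 + c
t(D, J) = (D + J)/(-5 + D)
u(h) = (8 + (24 + h)/(-5 + h))/(-2 + h) (u(h) = ((4 + 4) + (h + 24)/(-5 + h))/(-2 + h) = (8 + (24 + h)/(-5 + h))/(-2 + h))
u(6)*(-109) = ((-16 + 9*6)/((-5 + 6)*(-2 + 6)))*(-109) = ((-16 + 54)/(1*4))*(-109) = (1*(¼)*38)*(-109) = (19/2)*(-109) = -2071/2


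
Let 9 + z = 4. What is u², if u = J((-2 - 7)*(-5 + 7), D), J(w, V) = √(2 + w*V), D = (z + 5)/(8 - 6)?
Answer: 2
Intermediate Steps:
z = -5 (z = -9 + 4 = -5)
D = 0 (D = (-5 + 5)/(8 - 6) = 0/2 = 0*(½) = 0)
J(w, V) = √(2 + V*w)
u = √2 (u = √(2 + 0*((-2 - 7)*(-5 + 7))) = √(2 + 0*(-9*2)) = √(2 + 0*(-18)) = √(2 + 0) = √2 ≈ 1.4142)
u² = (√2)² = 2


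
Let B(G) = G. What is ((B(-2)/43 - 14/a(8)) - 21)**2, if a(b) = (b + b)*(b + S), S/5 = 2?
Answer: 17061845641/38340864 ≈ 445.00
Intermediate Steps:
S = 10 (S = 5*2 = 10)
a(b) = 2*b*(10 + b) (a(b) = (b + b)*(b + 10) = (2*b)*(10 + b) = 2*b*(10 + b))
((B(-2)/43 - 14/a(8)) - 21)**2 = ((-2/43 - 14*1/(16*(10 + 8))) - 21)**2 = ((-2*1/43 - 14/(2*8*18)) - 21)**2 = ((-2/43 - 14/288) - 21)**2 = ((-2/43 - 14*1/288) - 21)**2 = ((-2/43 - 7/144) - 21)**2 = (-589/6192 - 21)**2 = (-130621/6192)**2 = 17061845641/38340864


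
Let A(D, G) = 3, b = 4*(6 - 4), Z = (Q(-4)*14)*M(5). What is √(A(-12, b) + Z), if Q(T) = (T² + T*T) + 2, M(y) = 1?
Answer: √479 ≈ 21.886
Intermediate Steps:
Q(T) = 2 + 2*T² (Q(T) = (T² + T²) + 2 = 2*T² + 2 = 2 + 2*T²)
Z = 476 (Z = ((2 + 2*(-4)²)*14)*1 = ((2 + 2*16)*14)*1 = ((2 + 32)*14)*1 = (34*14)*1 = 476*1 = 476)
b = 8 (b = 4*2 = 8)
√(A(-12, b) + Z) = √(3 + 476) = √479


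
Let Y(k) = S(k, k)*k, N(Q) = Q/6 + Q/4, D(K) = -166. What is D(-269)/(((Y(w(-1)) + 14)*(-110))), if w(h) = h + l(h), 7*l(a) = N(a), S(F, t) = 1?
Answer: 6972/59785 ≈ 0.11662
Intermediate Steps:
N(Q) = 5*Q/12 (N(Q) = Q*(⅙) + Q*(¼) = Q/6 + Q/4 = 5*Q/12)
l(a) = 5*a/84 (l(a) = (5*a/12)/7 = 5*a/84)
w(h) = 89*h/84 (w(h) = h + 5*h/84 = 89*h/84)
Y(k) = k (Y(k) = 1*k = k)
D(-269)/(((Y(w(-1)) + 14)*(-110))) = -166*(-1/(110*((89/84)*(-1) + 14))) = -166*(-1/(110*(-89/84 + 14))) = -166/((1087/84)*(-110)) = -166/(-59785/42) = -166*(-42/59785) = 6972/59785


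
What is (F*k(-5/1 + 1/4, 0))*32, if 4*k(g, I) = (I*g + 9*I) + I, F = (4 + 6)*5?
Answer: 0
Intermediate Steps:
F = 50 (F = 10*5 = 50)
k(g, I) = 5*I/2 + I*g/4 (k(g, I) = ((I*g + 9*I) + I)/4 = ((9*I + I*g) + I)/4 = (10*I + I*g)/4 = 5*I/2 + I*g/4)
(F*k(-5/1 + 1/4, 0))*32 = (50*((1/4)*0*(10 + (-5/1 + 1/4))))*32 = (50*((1/4)*0*(10 + (-5*1 + 1*(1/4)))))*32 = (50*((1/4)*0*(10 + (-5 + 1/4))))*32 = (50*((1/4)*0*(10 - 19/4)))*32 = (50*((1/4)*0*(21/4)))*32 = (50*0)*32 = 0*32 = 0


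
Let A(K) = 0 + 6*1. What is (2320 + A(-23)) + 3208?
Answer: 5534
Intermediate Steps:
A(K) = 6 (A(K) = 0 + 6 = 6)
(2320 + A(-23)) + 3208 = (2320 + 6) + 3208 = 2326 + 3208 = 5534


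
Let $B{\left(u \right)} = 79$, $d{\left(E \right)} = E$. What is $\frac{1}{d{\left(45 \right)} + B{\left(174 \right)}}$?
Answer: $\frac{1}{124} \approx 0.0080645$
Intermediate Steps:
$\frac{1}{d{\left(45 \right)} + B{\left(174 \right)}} = \frac{1}{45 + 79} = \frac{1}{124}$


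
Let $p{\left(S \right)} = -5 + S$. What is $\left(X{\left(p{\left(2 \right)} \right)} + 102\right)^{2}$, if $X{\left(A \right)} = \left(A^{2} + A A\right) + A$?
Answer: $13689$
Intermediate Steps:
$X{\left(A \right)} = A + 2 A^{2}$ ($X{\left(A \right)} = \left(A^{2} + A^{2}\right) + A = 2 A^{2} + A = A + 2 A^{2}$)
$\left(X{\left(p{\left(2 \right)} \right)} + 102\right)^{2} = \left(\left(-5 + 2\right) \left(1 + 2 \left(-5 + 2\right)\right) + 102\right)^{2} = \left(- 3 \left(1 + 2 \left(-3\right)\right) + 102\right)^{2} = \left(- 3 \left(1 - 6\right) + 102\right)^{2} = \left(\left(-3\right) \left(-5\right) + 102\right)^{2} = \left(15 + 102\right)^{2} = 117^{2} = 13689$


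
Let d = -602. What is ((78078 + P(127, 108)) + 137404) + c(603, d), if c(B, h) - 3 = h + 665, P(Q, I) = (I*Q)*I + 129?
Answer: 1697005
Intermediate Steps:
P(Q, I) = 129 + Q*I**2 (P(Q, I) = Q*I**2 + 129 = 129 + Q*I**2)
c(B, h) = 668 + h (c(B, h) = 3 + (h + 665) = 3 + (665 + h) = 668 + h)
((78078 + P(127, 108)) + 137404) + c(603, d) = ((78078 + (129 + 127*108**2)) + 137404) + (668 - 602) = ((78078 + (129 + 127*11664)) + 137404) + 66 = ((78078 + (129 + 1481328)) + 137404) + 66 = ((78078 + 1481457) + 137404) + 66 = (1559535 + 137404) + 66 = 1696939 + 66 = 1697005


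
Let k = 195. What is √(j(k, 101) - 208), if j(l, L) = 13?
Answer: I*√195 ≈ 13.964*I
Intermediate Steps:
√(j(k, 101) - 208) = √(13 - 208) = √(-195) = I*√195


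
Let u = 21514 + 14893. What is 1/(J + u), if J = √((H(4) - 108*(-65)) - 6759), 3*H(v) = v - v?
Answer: 36407/1325469388 - 3*√29/1325469388 ≈ 2.7455e-5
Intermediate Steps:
H(v) = 0 (H(v) = (v - v)/3 = (⅓)*0 = 0)
u = 36407
J = 3*√29 (J = √((0 - 108*(-65)) - 6759) = √((0 + 7020) - 6759) = √(7020 - 6759) = √261 = 3*√29 ≈ 16.155)
1/(J + u) = 1/(3*√29 + 36407) = 1/(36407 + 3*√29)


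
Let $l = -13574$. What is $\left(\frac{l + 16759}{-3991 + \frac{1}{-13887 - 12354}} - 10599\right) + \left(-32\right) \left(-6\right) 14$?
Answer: $- \frac{828585456537}{104727832} \approx -7911.8$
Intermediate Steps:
$\left(\frac{l + 16759}{-3991 + \frac{1}{-13887 - 12354}} - 10599\right) + \left(-32\right) \left(-6\right) 14 = \left(\frac{-13574 + 16759}{-3991 + \frac{1}{-13887 - 12354}} - 10599\right) + \left(-32\right) \left(-6\right) 14 = \left(\frac{3185}{-3991 + \frac{1}{-13887 - 12354}} - 10599\right) + 192 \cdot 14 = \left(\frac{3185}{-3991 + \frac{1}{-26241}} - 10599\right) + 2688 = \left(\frac{3185}{-3991 - \frac{1}{26241}} - 10599\right) + 2688 = \left(\frac{3185}{- \frac{104727832}{26241}} - 10599\right) + 2688 = \left(3185 \left(- \frac{26241}{104727832}\right) - 10599\right) + 2688 = \left(- \frac{83577585}{104727832} - 10599\right) + 2688 = - \frac{1110093868953}{104727832} + 2688 = - \frac{828585456537}{104727832}$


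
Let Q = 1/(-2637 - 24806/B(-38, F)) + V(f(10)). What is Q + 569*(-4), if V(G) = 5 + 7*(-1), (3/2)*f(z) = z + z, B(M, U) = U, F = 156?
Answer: -496806820/218089 ≈ -2278.0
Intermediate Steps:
f(z) = 4*z/3 (f(z) = 2*(z + z)/3 = 2*(2*z)/3 = 4*z/3)
V(G) = -2 (V(G) = 5 - 7 = -2)
Q = -436256/218089 (Q = 1/(-2637 - 24806/156) - 2 = 1/(-2637 - 24806*1/156) - 2 = 1/(-2637 - 12403/78) - 2 = 1/(-218089/78) - 2 = -78/218089 - 2 = -436256/218089 ≈ -2.0004)
Q + 569*(-4) = -436256/218089 + 569*(-4) = -436256/218089 - 2276 = -496806820/218089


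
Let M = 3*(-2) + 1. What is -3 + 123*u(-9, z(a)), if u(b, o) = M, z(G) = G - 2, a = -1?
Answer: -618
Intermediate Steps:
z(G) = -2 + G
M = -5 (M = -6 + 1 = -5)
u(b, o) = -5
-3 + 123*u(-9, z(a)) = -3 + 123*(-5) = -3 - 615 = -618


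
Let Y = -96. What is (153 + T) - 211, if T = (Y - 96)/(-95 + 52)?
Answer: -2302/43 ≈ -53.535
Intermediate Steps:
T = 192/43 (T = (-96 - 96)/(-95 + 52) = -192/(-43) = -192*(-1/43) = 192/43 ≈ 4.4651)
(153 + T) - 211 = (153 + 192/43) - 211 = 6771/43 - 211 = -2302/43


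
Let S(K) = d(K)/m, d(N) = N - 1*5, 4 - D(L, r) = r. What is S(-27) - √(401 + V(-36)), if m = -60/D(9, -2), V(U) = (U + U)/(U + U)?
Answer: 16/5 - √402 ≈ -16.850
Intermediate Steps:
V(U) = 1 (V(U) = (2*U)/((2*U)) = (2*U)*(1/(2*U)) = 1)
D(L, r) = 4 - r
d(N) = -5 + N (d(N) = N - 5 = -5 + N)
m = -10 (m = -60/(4 - 1*(-2)) = -60/(4 + 2) = -60/6 = -60*⅙ = -10)
S(K) = ½ - K/10 (S(K) = (-5 + K)/(-10) = (-5 + K)*(-⅒) = ½ - K/10)
S(-27) - √(401 + V(-36)) = (½ - ⅒*(-27)) - √(401 + 1) = (½ + 27/10) - √402 = 16/5 - √402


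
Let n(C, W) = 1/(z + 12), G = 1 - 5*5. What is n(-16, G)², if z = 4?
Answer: 1/256 ≈ 0.0039063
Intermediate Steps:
G = -24 (G = 1 - 25 = -24)
n(C, W) = 1/16 (n(C, W) = 1/(4 + 12) = 1/16)
n(-16, G)² = (1/16)² = 1/256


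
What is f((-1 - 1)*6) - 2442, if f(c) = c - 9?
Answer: -2463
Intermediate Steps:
f(c) = -9 + c
f((-1 - 1)*6) - 2442 = (-9 + (-1 - 1)*6) - 2442 = (-9 - 2*6) - 2442 = (-9 - 12) - 2442 = -21 - 2442 = -2463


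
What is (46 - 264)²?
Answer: 47524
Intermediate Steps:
(46 - 264)² = (-218)² = 47524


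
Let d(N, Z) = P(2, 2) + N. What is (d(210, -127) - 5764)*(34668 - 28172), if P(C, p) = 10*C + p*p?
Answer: -35922880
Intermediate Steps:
P(C, p) = p**2 + 10*C (P(C, p) = 10*C + p**2 = p**2 + 10*C)
d(N, Z) = 24 + N (d(N, Z) = (2**2 + 10*2) + N = (4 + 20) + N = 24 + N)
(d(210, -127) - 5764)*(34668 - 28172) = ((24 + 210) - 5764)*(34668 - 28172) = (234 - 5764)*6496 = -5530*6496 = -35922880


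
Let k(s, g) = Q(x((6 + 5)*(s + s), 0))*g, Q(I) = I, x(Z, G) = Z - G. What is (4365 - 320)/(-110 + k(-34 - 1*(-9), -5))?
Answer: 809/528 ≈ 1.5322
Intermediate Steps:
k(s, g) = 22*g*s (k(s, g) = ((6 + 5)*(s + s) - 1*0)*g = (11*(2*s) + 0)*g = (22*s + 0)*g = (22*s)*g = 22*g*s)
(4365 - 320)/(-110 + k(-34 - 1*(-9), -5)) = (4365 - 320)/(-110 + 22*(-5)*(-34 - 1*(-9))) = 4045/(-110 + 22*(-5)*(-34 + 9)) = 4045/(-110 + 22*(-5)*(-25)) = 4045/(-110 + 2750) = 4045/2640 = 4045*(1/2640) = 809/528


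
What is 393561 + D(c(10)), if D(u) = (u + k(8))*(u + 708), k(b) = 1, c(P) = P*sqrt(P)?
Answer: 395269 + 7090*sqrt(10) ≈ 4.1769e+5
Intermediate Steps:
c(P) = P**(3/2)
D(u) = (1 + u)*(708 + u) (D(u) = (u + 1)*(u + 708) = (1 + u)*(708 + u))
393561 + D(c(10)) = 393561 + (708 + (10**(3/2))**2 + 709*10**(3/2)) = 393561 + (708 + (10*sqrt(10))**2 + 709*(10*sqrt(10))) = 393561 + (708 + 1000 + 7090*sqrt(10)) = 393561 + (1708 + 7090*sqrt(10)) = 395269 + 7090*sqrt(10)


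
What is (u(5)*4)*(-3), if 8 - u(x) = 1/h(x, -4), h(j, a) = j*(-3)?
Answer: -484/5 ≈ -96.800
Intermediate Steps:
h(j, a) = -3*j
u(x) = 8 + 1/(3*x) (u(x) = 8 - 1/((-3*x)) = 8 - (-1)/(3*x) = 8 + 1/(3*x))
(u(5)*4)*(-3) = ((8 + (⅓)/5)*4)*(-3) = ((8 + (⅓)*(⅕))*4)*(-3) = ((8 + 1/15)*4)*(-3) = ((121/15)*4)*(-3) = (484/15)*(-3) = -484/5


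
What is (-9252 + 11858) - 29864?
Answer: -27258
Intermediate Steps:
(-9252 + 11858) - 29864 = 2606 - 29864 = -27258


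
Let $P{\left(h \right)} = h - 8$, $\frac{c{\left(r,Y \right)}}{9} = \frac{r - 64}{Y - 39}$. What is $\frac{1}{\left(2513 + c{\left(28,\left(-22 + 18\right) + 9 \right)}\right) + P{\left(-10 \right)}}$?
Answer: $\frac{17}{42577} \approx 0.00039928$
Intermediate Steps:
$c{\left(r,Y \right)} = \frac{9 \left(-64 + r\right)}{-39 + Y}$ ($c{\left(r,Y \right)} = 9 \frac{r - 64}{Y - 39} = 9 \frac{-64 + r}{-39 + Y} = \frac{9 \left(-64 + r\right)}{-39 + Y}$)
$P{\left(h \right)} = -8 + h$ ($P{\left(h \right)} = h - 8 = -8 + h$)
$\frac{1}{\left(2513 + c{\left(28,\left(-22 + 18\right) + 9 \right)}\right) + P{\left(-10 \right)}} = \frac{1}{\left(2513 + \frac{9 \left(-64 + 28\right)}{-39 + \left(\left(-22 + 18\right) + 9\right)}\right) - 18} = \frac{1}{\left(2513 + 9 \frac{1}{-39 + \left(-4 + 9\right)} \left(-36\right)\right) - 18} = \frac{1}{\left(2513 + 9 \frac{1}{-39 + 5} \left(-36\right)\right) - 18} = \frac{1}{\left(2513 + 9 \frac{1}{-34} \left(-36\right)\right) - 18} = \frac{1}{\left(2513 + 9 \left(- \frac{1}{34}\right) \left(-36\right)\right) - 18} = \frac{1}{\left(2513 + \frac{162}{17}\right) - 18} = \frac{1}{\frac{42883}{17} - 18} = \frac{1}{\frac{42577}{17}} = \frac{17}{42577}$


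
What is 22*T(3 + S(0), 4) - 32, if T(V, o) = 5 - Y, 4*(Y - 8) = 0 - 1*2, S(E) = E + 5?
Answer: -87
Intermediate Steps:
S(E) = 5 + E
Y = 15/2 (Y = 8 + (0 - 1*2)/4 = 8 + (0 - 2)/4 = 8 + (1/4)*(-2) = 8 - 1/2 = 15/2 ≈ 7.5000)
T(V, o) = -5/2 (T(V, o) = 5 - 1*15/2 = 5 - 15/2 = -5/2)
22*T(3 + S(0), 4) - 32 = 22*(-5/2) - 32 = -55 - 32 = -87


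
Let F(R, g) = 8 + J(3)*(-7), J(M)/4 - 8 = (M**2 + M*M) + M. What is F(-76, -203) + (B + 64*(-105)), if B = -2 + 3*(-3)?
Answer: -7535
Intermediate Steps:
J(M) = 32 + 4*M + 8*M**2 (J(M) = 32 + 4*((M**2 + M*M) + M) = 32 + 4*((M**2 + M**2) + M) = 32 + 4*(2*M**2 + M) = 32 + 4*(M + 2*M**2) = 32 + (4*M + 8*M**2) = 32 + 4*M + 8*M**2)
B = -11 (B = -2 - 9 = -11)
F(R, g) = -804 (F(R, g) = 8 + (32 + 4*3 + 8*3**2)*(-7) = 8 + (32 + 12 + 8*9)*(-7) = 8 + (32 + 12 + 72)*(-7) = 8 + 116*(-7) = 8 - 812 = -804)
F(-76, -203) + (B + 64*(-105)) = -804 + (-11 + 64*(-105)) = -804 + (-11 - 6720) = -804 - 6731 = -7535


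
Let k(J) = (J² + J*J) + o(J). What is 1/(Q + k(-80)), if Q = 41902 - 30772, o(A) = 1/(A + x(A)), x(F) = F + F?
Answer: 240/5743199 ≈ 4.1789e-5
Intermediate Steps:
x(F) = 2*F
o(A) = 1/(3*A) (o(A) = 1/(A + 2*A) = 1/(3*A))
Q = 11130
k(J) = 2*J² + 1/(3*J) (k(J) = (J² + J*J) + 1/(3*J) = (J² + J²) + 1/(3*J) = 2*J² + 1/(3*J))
1/(Q + k(-80)) = 1/(11130 + (⅓)*(1 + 6*(-80)³)/(-80)) = 1/(11130 + (⅓)*(-1/80)*(1 + 6*(-512000))) = 1/(11130 + (⅓)*(-1/80)*(1 - 3072000)) = 1/(11130 + (⅓)*(-1/80)*(-3071999)) = 1/(11130 + 3071999/240) = 1/(5743199/240) = 240/5743199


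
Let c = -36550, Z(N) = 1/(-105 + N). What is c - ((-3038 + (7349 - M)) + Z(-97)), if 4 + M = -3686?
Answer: -8999301/202 ≈ -44551.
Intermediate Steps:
M = -3690 (M = -4 - 3686 = -3690)
c - ((-3038 + (7349 - M)) + Z(-97)) = -36550 - ((-3038 + (7349 - 1*(-3690))) + 1/(-105 - 97)) = -36550 - ((-3038 + (7349 + 3690)) + 1/(-202)) = -36550 - ((-3038 + 11039) - 1/202) = -36550 - (8001 - 1/202) = -36550 - 1*1616201/202 = -36550 - 1616201/202 = -8999301/202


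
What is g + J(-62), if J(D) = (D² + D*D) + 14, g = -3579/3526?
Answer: 27153673/3526 ≈ 7701.0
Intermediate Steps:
g = -3579/3526 (g = -3579*1/3526 = -3579/3526 ≈ -1.0150)
J(D) = 14 + 2*D² (J(D) = (D² + D²) + 14 = 2*D² + 14 = 14 + 2*D²)
g + J(-62) = -3579/3526 + (14 + 2*(-62)²) = -3579/3526 + (14 + 2*3844) = -3579/3526 + (14 + 7688) = -3579/3526 + 7702 = 27153673/3526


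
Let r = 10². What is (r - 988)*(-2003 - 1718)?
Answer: 3304248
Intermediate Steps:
r = 100
(r - 988)*(-2003 - 1718) = (100 - 988)*(-2003 - 1718) = -888*(-3721) = 3304248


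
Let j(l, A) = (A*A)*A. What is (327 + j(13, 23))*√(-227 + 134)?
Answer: 12494*I*√93 ≈ 1.2049e+5*I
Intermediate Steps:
j(l, A) = A³ (j(l, A) = A²*A = A³)
(327 + j(13, 23))*√(-227 + 134) = (327 + 23³)*√(-227 + 134) = (327 + 12167)*√(-93) = 12494*(I*√93) = 12494*I*√93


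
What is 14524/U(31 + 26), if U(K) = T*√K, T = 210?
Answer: 7262*√57/5985 ≈ 9.1607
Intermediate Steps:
U(K) = 210*√K
14524/U(31 + 26) = 14524/((210*√(31 + 26))) = 14524/((210*√57)) = 14524*(√57/11970) = 7262*√57/5985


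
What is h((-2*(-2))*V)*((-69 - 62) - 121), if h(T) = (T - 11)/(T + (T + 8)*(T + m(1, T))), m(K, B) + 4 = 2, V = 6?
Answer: -9/2 ≈ -4.5000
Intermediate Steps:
m(K, B) = -2 (m(K, B) = -4 + 2 = -2)
h(T) = (-11 + T)/(T + (-2 + T)*(8 + T)) (h(T) = (T - 11)/(T + (T + 8)*(T - 2)) = (-11 + T)/(T + (8 + T)*(-2 + T)) = (-11 + T)/(T + (-2 + T)*(8 + T)))
h((-2*(-2))*V)*((-69 - 62) - 121) = ((-11 - 2*(-2)*6)/(-16 + (-2*(-2)*6)² + 7*(-2*(-2)*6)))*((-69 - 62) - 121) = ((-11 + 4*6)/(-16 + (4*6)² + 7*(4*6)))*(-131 - 121) = ((-11 + 24)/(-16 + 24² + 7*24))*(-252) = (13/(-16 + 576 + 168))*(-252) = (13/728)*(-252) = ((1/728)*13)*(-252) = (1/56)*(-252) = -9/2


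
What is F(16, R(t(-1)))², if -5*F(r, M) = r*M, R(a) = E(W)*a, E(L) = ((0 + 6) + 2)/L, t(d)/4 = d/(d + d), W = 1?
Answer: 65536/25 ≈ 2621.4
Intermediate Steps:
t(d) = 2 (t(d) = 4*(d/(d + d)) = 4*(d/((2*d))) = 4*((1/(2*d))*d) = 4*(½) = 2)
E(L) = 8/L (E(L) = (6 + 2)/L = 8/L)
R(a) = 8*a (R(a) = (8/1)*a = (8*1)*a = 8*a)
F(r, M) = -M*r/5 (F(r, M) = -r*M/5 = -M*r/5)
F(16, R(t(-1)))² = (-⅕*8*2*16)² = (-⅕*16*16)² = (-256/5)² = 65536/25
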